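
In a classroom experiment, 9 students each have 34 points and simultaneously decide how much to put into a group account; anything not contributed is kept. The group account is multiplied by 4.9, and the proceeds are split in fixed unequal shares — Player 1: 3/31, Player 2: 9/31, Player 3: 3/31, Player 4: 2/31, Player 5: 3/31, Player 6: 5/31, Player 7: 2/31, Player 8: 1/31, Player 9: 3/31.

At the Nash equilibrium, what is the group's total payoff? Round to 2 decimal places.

Each unit j contributes comes back to j as 4.9 × (j's share), so j prefers to contribute only if that share exceeds 1/4.9 = 0.2041; otherwise keeping the unit dominates.
Player 2 alone (share 9/31) is above the threshold, contributing 34; the remaining 8 contribute 0. Total contributed: 34.
The group account pays out 4.9 × 34 = 166.60 in total (split across the unequal shares, but the aggregate is all that matters for the group sum).
The 8 free-riders keep 34 each, adding 272. Group total = 272 + 166.60 = 438.60.

438.60 points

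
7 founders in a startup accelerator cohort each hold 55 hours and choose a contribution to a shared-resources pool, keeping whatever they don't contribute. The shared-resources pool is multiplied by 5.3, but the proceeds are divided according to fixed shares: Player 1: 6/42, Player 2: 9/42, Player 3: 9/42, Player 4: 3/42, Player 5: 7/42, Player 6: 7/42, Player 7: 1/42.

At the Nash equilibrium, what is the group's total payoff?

A player with share s gets back 5.3·s per unit contributed, so full contribution is dominant for anyone with s > 1/5.3 = 0.1887 and zero contribution is dominant for anyone below.
Player 2 and Player 3 clear that bar, contributing 55 each; the remaining 5 contribute 0. Total contributed: 110.
The shared-resources pool pays out 5.3 × 110 = 583.00 in total (split across the unequal shares, but the aggregate is all that matters for the group sum).
The 5 free-riders keep 55 each, adding 275. Group total = 275 + 583.00 = 858.00.

858.00 hours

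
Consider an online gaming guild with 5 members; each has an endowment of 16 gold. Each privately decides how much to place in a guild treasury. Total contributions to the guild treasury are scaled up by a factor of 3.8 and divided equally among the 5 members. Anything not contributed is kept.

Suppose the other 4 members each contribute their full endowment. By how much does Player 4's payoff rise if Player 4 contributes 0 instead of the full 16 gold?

Switching from a contribution of 16 to 0 lets Player 4 keep an extra 16 gold, but lowers the guild treasury by 16, which costs Player 4 their own share of that drop: 3.8/5 × 16 = 12.16.
Net gain = 16 − 12.16 = 3.84. The private return per contributed unit (0.7600) is below 1, so free-riding is indeed the best response regardless of what the others do.

3.84 gold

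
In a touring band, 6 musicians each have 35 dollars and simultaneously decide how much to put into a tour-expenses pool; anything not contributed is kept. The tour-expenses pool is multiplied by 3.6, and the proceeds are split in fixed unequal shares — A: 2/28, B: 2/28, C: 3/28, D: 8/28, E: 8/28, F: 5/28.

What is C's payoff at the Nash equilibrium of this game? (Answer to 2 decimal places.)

62.00 dollars

For player j, contributing a unit is worthwhile iff 3.6 × (j's share) ≥ 1, i.e. iff j's share is at least 0.2778.
The shares above 0.2778 belong to D and E, contributing 35 each; the remaining 4 contribute 0. Total contributed: 70.
C keeps 35 and receives 3.6 × 70 × 3/28 = 27.00 from the tour-expenses pool, for a payoff of 62.00.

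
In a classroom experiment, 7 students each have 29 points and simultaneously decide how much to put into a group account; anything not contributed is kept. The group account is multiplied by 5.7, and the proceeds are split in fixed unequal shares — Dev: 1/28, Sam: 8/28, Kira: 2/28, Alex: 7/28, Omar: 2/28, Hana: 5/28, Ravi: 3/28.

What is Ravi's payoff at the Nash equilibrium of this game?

82.13 points

For player j, contributing a unit is worthwhile iff 5.7 × (j's share) ≥ 1, i.e. iff j's share is at least 0.1754.
Sam, Alex and Hana clear that bar, contributing 29 each; the remaining 4 contribute 0. Total contributed: 87.
Ravi keeps 29 and receives 5.7 × 87 × 3/28 = 53.13 from the group account, for a payoff of 82.13.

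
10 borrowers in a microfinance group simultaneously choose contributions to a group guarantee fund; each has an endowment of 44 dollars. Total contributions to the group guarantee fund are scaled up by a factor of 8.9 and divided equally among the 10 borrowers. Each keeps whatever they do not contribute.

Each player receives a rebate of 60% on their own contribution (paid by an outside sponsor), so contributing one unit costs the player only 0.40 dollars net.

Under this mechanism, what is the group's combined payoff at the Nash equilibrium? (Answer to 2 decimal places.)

The effective private return per unit is now (8.9/10) / 0.40 = 2.2250 > 1, so every player's dominant strategy flips to full contribution.
So the Nash equilibrium is full contribution by all 10; the group earns 10 × (44 × 0.60 + 8.9 × 44) = 4180.00.

4180.00 dollars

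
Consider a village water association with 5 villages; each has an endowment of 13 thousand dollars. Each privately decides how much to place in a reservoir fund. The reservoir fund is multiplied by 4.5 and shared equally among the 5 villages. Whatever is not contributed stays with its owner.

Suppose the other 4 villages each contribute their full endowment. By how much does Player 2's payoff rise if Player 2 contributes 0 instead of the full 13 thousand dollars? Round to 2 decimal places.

1.30 thousand dollars

Switching from a contribution of 13 to 0 lets Player 2 keep an extra 13 thousand dollars, but lowers the reservoir fund by 13, which costs Player 2 their own share of that drop: 4.5/5 × 13 = 11.70.
Net gain = 13 − 11.70 = 1.30. The private return per contributed unit (0.9000) is below 1, so free-riding is indeed the best response regardless of what the others do.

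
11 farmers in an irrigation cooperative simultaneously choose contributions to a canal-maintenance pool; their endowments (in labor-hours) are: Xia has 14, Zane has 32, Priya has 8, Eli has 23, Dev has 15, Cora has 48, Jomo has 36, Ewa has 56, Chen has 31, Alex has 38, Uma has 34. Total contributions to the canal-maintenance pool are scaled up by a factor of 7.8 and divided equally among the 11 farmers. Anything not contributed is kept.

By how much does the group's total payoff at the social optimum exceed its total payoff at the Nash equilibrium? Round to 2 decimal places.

The private return per contributed unit is 7.8/11 = 0.7091 < 1 for every player regardless of endowment, so the Nash equilibrium is zero contribution and the group total is Σ E_j = 14 + 32 + 8 + 23 + 15 + 48 + 36 + 56 + 31 + 38 + 34 = 335.
Each contributed unit returns 7.800 to the group, so the social optimum is full contribution by everyone: group total = 7.800 × 335 = 2613.00.
Efficiency loss = (7.800 − 1) × 335 = 2278.00.

2278.00 labor-hours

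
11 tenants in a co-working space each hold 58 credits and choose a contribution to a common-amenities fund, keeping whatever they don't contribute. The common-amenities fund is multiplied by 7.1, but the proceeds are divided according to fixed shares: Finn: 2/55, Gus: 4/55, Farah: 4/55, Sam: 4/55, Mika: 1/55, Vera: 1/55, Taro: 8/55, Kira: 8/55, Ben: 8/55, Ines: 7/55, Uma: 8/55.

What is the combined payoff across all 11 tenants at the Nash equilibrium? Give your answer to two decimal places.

A player with share s gets back 7.1·s per unit contributed, so full contribution is dominant for anyone with s > 1/7.1 = 0.1408 and zero contribution is dominant for anyone below.
Taro, Kira, Ben and Uma clear that bar, contributing 58 each; the remaining 7 contribute 0. Total contributed: 232.
The common-amenities fund pays out 7.1 × 232 = 1647.20 in total (split across the unequal shares, but the aggregate is all that matters for the group sum).
The 7 free-riders keep 58 each, adding 406. Group total = 406 + 1647.20 = 2053.20.

2053.20 credits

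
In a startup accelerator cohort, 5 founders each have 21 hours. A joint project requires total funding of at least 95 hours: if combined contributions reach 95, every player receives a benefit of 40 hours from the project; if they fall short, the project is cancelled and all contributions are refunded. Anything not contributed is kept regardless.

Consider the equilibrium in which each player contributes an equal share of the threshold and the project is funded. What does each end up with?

Equal share of the threshold: 95/5 = 19.
At this profile no one gains by cutting their contribution: any cut drops the total below 95, the project is cancelled, contributions are refunded, and the deviator ends with 21, which is less than 21 − 19 + 40 = 42. Contributing more than 19 just wastes the excess. So contributing exactly 19 is a best response.
Each player's payoff: 21 − 19 + 40 = 42.

42 hours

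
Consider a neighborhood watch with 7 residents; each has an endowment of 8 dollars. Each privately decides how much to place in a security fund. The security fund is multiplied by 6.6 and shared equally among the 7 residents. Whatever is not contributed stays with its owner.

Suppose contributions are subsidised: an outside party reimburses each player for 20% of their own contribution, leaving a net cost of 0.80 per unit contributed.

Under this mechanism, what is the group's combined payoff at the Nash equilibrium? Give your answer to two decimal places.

380.80 dollars

The effective private return per unit is now (6.6/7) / 0.80 = 1.1786 > 1, so every player's dominant strategy flips to full contribution.
At the Nash equilibrium everyone contributes 8. Group total payoff = 7 × (8 × 0.20 + 6.6 × 8) = 380.80.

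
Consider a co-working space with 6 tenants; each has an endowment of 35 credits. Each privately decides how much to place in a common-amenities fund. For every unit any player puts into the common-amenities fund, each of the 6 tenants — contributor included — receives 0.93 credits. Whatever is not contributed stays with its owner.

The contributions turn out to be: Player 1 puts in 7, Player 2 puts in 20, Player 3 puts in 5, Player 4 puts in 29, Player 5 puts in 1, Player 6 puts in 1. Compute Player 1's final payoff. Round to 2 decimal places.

Total contributed: 7 + 20 + 5 + 29 + 1 + 1 = 63.
Each receives 0.93 × 63 = 58.59 from the common-amenities fund.
Player 1 keeps 35 − 7 = 28, so Player 1's payoff is 28 + 58.59 = 86.59.

86.59 credits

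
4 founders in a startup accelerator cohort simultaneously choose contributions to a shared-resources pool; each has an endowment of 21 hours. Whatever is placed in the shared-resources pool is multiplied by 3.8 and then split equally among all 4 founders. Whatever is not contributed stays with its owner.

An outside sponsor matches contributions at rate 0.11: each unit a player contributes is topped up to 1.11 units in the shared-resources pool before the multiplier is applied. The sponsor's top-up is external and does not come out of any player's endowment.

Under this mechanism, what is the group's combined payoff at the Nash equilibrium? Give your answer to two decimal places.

354.31 hours

With the mechanism, a contributed unit returns 3.8 × 1.11 / 4 = 1.0545 per unit of net cost to the contributor — now above 1 — so contributing fully is weakly dominant for every player.
At the Nash equilibrium everyone contributes 21. Group total payoff = 3.8 × 1.11 × 84 = 354.31.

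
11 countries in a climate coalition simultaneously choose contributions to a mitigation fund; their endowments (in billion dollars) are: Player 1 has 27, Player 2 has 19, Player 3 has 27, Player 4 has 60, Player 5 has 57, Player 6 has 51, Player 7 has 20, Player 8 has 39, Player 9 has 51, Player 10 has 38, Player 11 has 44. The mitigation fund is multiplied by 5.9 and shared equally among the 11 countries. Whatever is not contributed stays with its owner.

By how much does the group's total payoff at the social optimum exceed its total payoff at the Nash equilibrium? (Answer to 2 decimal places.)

2121.70 billion dollars

The private return per contributed unit is 5.9/11 = 0.5364 < 1 for every player regardless of endowment, so the Nash equilibrium is zero contribution and the group total is Σ E_j = 27 + 19 + 27 + 60 + 57 + 51 + 20 + 39 + 51 + 38 + 44 = 433.
Each contributed unit returns 5.900 to the group, so the social optimum is full contribution by everyone: group total = 5.900 × 433 = 2554.70.
Efficiency loss = (5.900 − 1) × 433 = 2121.70.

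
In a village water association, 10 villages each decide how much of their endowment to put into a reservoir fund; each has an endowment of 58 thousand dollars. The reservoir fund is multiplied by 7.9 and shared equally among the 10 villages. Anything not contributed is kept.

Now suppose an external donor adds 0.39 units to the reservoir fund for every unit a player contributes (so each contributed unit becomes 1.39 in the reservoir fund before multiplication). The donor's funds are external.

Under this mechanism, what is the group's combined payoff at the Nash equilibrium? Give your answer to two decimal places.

Under the mechanism each unit contributed yields 7.9 × 1.39 / 10 = 1.0981 back to its contributor per unit of net cost, which exceeds 1, making full contribution the dominant choice for everyone.
At the Nash equilibrium everyone contributes 58. Group total payoff = 7.9 × 1.39 × 580 = 6368.98.

6368.98 thousand dollars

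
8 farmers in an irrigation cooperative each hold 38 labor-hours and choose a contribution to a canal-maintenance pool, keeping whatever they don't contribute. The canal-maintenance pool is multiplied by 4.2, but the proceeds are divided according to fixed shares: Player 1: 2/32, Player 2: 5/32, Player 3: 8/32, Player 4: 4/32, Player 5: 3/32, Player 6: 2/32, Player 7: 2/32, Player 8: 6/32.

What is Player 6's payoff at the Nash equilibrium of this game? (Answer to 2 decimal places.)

47.98 labor-hours

Each unit j contributes comes back to j as 4.2 × (j's share), so j prefers to contribute only if that share exceeds 1/4.2 = 0.2381; otherwise keeping the unit dominates.
The only share above 0.2381 is Player 3's 8/32, contributing 38; the remaining 7 contribute 0. Total contributed: 38.
Player 6 keeps 38 and receives 4.2 × 38 × 2/32 = 9.98 from the canal-maintenance pool, for a payoff of 47.98.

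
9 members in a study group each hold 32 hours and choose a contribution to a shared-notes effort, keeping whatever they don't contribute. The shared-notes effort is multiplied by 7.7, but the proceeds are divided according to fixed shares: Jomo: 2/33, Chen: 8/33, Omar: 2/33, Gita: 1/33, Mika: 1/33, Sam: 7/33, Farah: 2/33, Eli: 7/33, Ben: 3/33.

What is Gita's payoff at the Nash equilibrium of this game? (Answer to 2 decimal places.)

54.40 hours

Player j's private return per contributed unit is 7.7 × (j's share). Contributing is weakly dominant for j when that share is at least 1/7.7 = 0.1299, and contributing 0 is dominant otherwise.
Chen, Sam and Eli clear that bar, contributing 32 each; the remaining 6 contribute 0. Total contributed: 96.
Gita keeps 32 and receives 7.7 × 96 × 1/33 = 22.40 from the shared-notes effort, for a payoff of 54.40.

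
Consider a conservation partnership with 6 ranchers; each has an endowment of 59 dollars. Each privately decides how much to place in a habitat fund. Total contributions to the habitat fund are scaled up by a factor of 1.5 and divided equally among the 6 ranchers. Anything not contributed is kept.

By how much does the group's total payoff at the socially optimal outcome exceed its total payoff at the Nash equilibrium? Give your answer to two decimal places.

177.00 dollars

Each contributed unit returns 1.5/6 = 0.2500 to its contributor — below 1 — so contributing 0 is dominant for every player. At the Nash equilibrium everyone keeps their 59, and the group total is 6 × 59 = 354.
Each contributed unit returns 1.500 to the group as a whole (0.2500 to each of 6 players), which exceeds 1, so the social optimum is full contribution: group total = 1.500 × 354 = 531.00.
Efficiency loss = 531.00 − 354 = 177.00.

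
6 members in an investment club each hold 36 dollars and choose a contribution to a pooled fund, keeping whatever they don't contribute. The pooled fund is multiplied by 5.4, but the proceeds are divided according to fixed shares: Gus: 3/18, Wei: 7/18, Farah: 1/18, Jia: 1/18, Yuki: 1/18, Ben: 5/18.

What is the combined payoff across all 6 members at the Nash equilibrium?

For player j, contributing a unit is worthwhile iff 5.4 × (j's share) ≥ 1, i.e. iff j's share is at least 0.1852.
The shares above 0.1852 belong to Wei and Ben, contributing 36 each; the remaining 4 contribute 0. Total contributed: 72.
The pooled fund pays out 5.4 × 72 = 388.80 in total (split across the unequal shares, but the aggregate is all that matters for the group sum).
The 4 free-riders keep 36 each, adding 144. Group total = 144 + 388.80 = 532.80.

532.80 dollars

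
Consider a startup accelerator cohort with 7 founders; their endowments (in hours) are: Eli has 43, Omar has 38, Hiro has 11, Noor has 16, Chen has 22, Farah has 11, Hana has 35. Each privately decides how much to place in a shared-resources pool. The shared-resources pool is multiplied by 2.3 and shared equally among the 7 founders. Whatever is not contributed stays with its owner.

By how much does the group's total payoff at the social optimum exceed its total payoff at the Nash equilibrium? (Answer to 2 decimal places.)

228.80 hours

The private return per contributed unit is 2.3/7 = 0.3286 < 1 for every player regardless of endowment, so the Nash equilibrium is zero contribution and the group total is Σ E_j = 43 + 38 + 11 + 16 + 22 + 11 + 35 = 176.
Each contributed unit returns 2.300 to the group, so the social optimum is full contribution by everyone: group total = 2.300 × 176 = 404.80.
Efficiency loss = (2.300 − 1) × 176 = 228.80.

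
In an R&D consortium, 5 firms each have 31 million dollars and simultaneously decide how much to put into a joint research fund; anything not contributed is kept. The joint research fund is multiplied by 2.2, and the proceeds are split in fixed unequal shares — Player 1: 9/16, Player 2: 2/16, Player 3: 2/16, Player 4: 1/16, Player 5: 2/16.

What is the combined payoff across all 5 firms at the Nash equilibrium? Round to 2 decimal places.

192.20 million dollars

For player j, contributing a unit is worthwhile iff 2.2 × (j's share) ≥ 1, i.e. iff j's share is at least 0.4545.
The only share above 0.4545 is Player 1's 9/16, contributing 31; the remaining 4 contribute 0. Total contributed: 31.
The joint research fund pays out 2.2 × 31 = 68.20 in total (split across the unequal shares, but the aggregate is all that matters for the group sum).
The 4 free-riders keep 31 each, adding 124. Group total = 124 + 68.20 = 192.20.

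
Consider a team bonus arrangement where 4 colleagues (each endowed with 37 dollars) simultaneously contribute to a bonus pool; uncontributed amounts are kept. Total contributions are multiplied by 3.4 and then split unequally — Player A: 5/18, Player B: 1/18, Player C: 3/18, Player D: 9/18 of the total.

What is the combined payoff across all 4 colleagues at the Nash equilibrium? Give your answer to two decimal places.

236.80 dollars

Each unit j contributes comes back to j as 3.4 × (j's share), so j prefers to contribute only if that share exceeds 1/3.4 = 0.2941; otherwise keeping the unit dominates.
Only Player D (9/18) clears that bar, contributing 37; the remaining 3 contribute 0. Total contributed: 37.
The bonus pool pays out 3.4 × 37 = 125.80 in total (split across the unequal shares, but the aggregate is all that matters for the group sum).
The 3 free-riders keep 37 each, adding 111. Group total = 111 + 125.80 = 236.80.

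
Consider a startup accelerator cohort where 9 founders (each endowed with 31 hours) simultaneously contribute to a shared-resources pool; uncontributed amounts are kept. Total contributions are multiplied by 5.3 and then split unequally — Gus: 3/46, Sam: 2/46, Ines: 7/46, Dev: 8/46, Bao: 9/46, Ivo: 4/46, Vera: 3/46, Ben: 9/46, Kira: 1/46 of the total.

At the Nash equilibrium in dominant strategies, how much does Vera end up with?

52.43 hours

Player j's private return per contributed unit is 5.3 × (j's share). Contributing is weakly dominant for j when that share is at least 1/5.3 = 0.1887, and contributing 0 is dominant otherwise.
The shares above 0.1887 belong to Bao and Ben, contributing 31 each; the remaining 7 contribute 0. Total contributed: 62.
Vera keeps 31 and receives 5.3 × 62 × 3/46 = 21.43 from the shared-resources pool, for a payoff of 52.43.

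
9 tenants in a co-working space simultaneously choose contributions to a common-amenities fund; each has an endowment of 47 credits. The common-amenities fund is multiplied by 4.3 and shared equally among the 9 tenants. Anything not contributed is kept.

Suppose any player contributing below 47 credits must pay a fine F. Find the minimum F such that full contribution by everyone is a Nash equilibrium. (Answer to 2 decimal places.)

Given the others contribute fully, the best deviation is to contribute 0 (any partial contribution still incurs the fine and gives up units whose private return 0.4778 is below 1).
Deviating from 47 to 0 saves 47 credits but forfeits the deviator's share of the drop in the common-amenities fund: 4.3/9 × 47 = 22.46.
So the deviation gain is 47 − 22.46 = 24.54, and the fine must be at least 24.54 credits to wipe it out.

24.54 credits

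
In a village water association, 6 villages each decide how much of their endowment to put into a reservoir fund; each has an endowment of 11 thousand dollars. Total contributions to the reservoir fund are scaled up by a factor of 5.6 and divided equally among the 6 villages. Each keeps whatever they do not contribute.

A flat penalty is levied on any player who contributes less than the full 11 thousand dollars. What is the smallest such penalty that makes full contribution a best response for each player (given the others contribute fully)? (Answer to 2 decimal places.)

Given the others contribute fully, the best deviation is to contribute 0 (any partial contribution still incurs the fine and gives up units whose private return 0.9333 is below 1).
Deviating from 11 to 0 saves 11 thousand dollars but forfeits the deviator's share of the drop in the reservoir fund: 5.6/6 × 11 = 10.27.
So the deviation gain is 11 − 10.27 = 0.73, and the fine must be at least 0.73 thousand dollars to wipe it out.

0.73 thousand dollars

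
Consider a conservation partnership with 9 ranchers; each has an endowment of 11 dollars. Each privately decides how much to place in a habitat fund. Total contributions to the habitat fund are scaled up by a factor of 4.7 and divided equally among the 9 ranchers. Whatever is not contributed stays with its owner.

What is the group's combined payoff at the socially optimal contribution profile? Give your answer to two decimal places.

465.30 dollars

Each contributed unit returns 4.700 to the group as a whole (0.5222 to each of 9 players), which exceeds 1, so the social optimum is full contribution: group total = 4.700 × 99 = 465.30.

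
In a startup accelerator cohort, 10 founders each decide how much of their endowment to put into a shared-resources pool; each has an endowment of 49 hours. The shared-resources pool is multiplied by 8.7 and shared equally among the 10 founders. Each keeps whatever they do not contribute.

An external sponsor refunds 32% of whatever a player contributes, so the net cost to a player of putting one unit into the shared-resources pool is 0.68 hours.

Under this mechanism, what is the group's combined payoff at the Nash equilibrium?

Under the mechanism each unit contributed yields (8.7/10) / 0.68 = 1.2794 back to its contributor per unit of net cost, which exceeds 1, making full contribution the dominant choice for everyone.
At the Nash equilibrium everyone contributes 49. Group total payoff = 10 × (49 × 0.32 + 8.7 × 49) = 4419.80.

4419.80 hours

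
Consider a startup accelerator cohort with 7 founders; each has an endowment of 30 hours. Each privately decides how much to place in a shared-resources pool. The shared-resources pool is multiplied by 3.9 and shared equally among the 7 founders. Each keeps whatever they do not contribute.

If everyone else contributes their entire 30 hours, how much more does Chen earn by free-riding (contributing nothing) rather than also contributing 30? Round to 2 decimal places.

Switching from a contribution of 30 to 0 lets Chen keep an extra 30 hours, but lowers the shared-resources pool by 30, which costs Chen their own share of that drop: 3.9/7 × 30 = 16.71.
Net gain = 30 − 16.71 = 13.29. The private return per contributed unit (0.5571) is below 1, so free-riding is indeed the best response regardless of what the others do.

13.29 hours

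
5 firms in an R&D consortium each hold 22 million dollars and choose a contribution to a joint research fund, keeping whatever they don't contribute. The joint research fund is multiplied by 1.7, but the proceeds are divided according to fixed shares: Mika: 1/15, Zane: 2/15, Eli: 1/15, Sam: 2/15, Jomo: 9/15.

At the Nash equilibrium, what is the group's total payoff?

Player j's private return per contributed unit is 1.7 × (j's share). Contributing is weakly dominant for j when that share is at least 1/1.7 = 0.5882, and contributing 0 is dominant otherwise.
Only Jomo (9/15) clears that bar, contributing 22; the remaining 4 contribute 0. Total contributed: 22.
The joint research fund pays out 1.7 × 22 = 37.40 in total (split across the unequal shares, but the aggregate is all that matters for the group sum).
The 4 free-riders keep 22 each, adding 88. Group total = 88 + 37.40 = 125.40.

125.40 million dollars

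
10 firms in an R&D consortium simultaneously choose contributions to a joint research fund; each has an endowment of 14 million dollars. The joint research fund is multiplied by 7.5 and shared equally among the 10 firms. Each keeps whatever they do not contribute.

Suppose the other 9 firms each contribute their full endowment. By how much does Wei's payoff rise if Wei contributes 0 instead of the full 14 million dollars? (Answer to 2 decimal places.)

3.50 million dollars

Switching from a contribution of 14 to 0 lets Wei keep an extra 14 million dollars, but lowers the joint research fund by 14, which costs Wei their own share of that drop: 7.5/10 × 14 = 10.50.
Net gain = 14 − 10.50 = 3.50. The private return per contributed unit (0.7500) is below 1, so free-riding is indeed the best response regardless of what the others do.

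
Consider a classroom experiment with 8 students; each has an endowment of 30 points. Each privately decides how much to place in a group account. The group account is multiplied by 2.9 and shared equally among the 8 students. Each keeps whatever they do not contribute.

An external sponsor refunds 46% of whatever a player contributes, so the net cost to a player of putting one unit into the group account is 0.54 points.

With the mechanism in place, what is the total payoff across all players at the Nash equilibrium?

240.00 points

With the mechanism, a contributed unit returns (2.9/8) / 0.54 = 0.6713 per unit of net cost — still below 1 — so contributing 0 remains dominant for every player.
Everyone keeps their endowment and the group total is 8 × 30 = 240.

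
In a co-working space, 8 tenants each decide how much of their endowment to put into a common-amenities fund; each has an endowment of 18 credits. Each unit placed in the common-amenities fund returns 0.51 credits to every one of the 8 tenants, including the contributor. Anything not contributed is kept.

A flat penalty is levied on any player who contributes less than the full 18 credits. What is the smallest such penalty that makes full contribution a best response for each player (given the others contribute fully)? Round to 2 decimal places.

Given the others contribute fully, the best deviation is to contribute 0 (any partial contribution still incurs the fine and gives up units whose private return 0.51 is below 1).
Deviating from 18 to 0 saves 18 credits but forfeits the deviator's share of the drop in the common-amenities fund: 0.51 × 18 = 9.18.
So the deviation gain is 18 − 9.18 = 8.82, and the fine must be at least 8.82 credits to wipe it out.

8.82 credits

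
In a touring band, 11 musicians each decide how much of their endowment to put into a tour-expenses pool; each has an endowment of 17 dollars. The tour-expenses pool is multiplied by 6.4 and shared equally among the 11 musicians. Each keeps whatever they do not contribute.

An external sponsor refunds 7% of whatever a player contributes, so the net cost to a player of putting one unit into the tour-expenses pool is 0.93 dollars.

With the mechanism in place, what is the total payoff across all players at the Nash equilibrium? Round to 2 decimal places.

187.00 dollars

With the mechanism, a contributed unit returns (6.4/11) / 0.93 = 0.6256 per unit of net cost — still below 1 — so contributing 0 remains dominant for every player.
Everyone keeps their endowment and the group total is 11 × 17 = 187.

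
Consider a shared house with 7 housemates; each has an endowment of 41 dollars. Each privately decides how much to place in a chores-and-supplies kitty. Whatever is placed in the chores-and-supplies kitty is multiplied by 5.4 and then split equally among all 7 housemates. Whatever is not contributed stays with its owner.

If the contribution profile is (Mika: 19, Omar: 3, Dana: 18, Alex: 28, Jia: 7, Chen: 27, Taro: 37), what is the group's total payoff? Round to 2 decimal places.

898.60 dollars

Total contributed: 19 + 3 + 18 + 28 + 7 + 27 + 37 = 139; total kept: 7 × 41 − 139 = 148.
The chores-and-supplies kitty pays out 5.4 × 139 = 750.60 in aggregate.
Group total = 148 + 750.60 = 898.60.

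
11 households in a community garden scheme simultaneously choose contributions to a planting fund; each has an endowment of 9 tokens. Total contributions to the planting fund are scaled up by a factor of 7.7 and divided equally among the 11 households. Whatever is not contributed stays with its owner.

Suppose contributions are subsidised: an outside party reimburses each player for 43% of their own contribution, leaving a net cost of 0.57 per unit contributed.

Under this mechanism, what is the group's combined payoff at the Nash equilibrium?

Under the mechanism each unit contributed yields (7.7/11) / 0.57 = 1.2281 back to its contributor per unit of net cost, which exceeds 1, making full contribution the dominant choice for everyone.
So the Nash equilibrium is full contribution by all 11; the group earns 11 × (9 × 0.43 + 7.7 × 9) = 804.87.

804.87 tokens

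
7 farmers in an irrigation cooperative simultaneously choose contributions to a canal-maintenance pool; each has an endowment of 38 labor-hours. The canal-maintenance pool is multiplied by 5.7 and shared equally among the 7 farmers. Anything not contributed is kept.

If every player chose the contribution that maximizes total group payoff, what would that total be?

Each contributed unit returns 5.700 to the group as a whole (0.8143 to each of 7 players), which exceeds 1, so the social optimum is full contribution: group total = 5.700 × 266 = 1516.20.

1516.20 labor-hours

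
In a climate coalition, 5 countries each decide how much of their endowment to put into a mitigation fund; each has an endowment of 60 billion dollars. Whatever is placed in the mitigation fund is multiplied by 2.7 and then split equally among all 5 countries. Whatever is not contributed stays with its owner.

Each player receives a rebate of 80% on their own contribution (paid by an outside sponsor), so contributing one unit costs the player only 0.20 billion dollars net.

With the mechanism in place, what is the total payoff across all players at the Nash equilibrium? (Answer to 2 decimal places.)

With the mechanism, a contributed unit returns (2.7/5) / 0.20 = 2.7000 per unit of net cost to the contributor — now above 1 — so contributing fully is weakly dominant for every player.
So the Nash equilibrium is full contribution by all 5; the group earns 5 × (60 × 0.80 + 2.7 × 60) = 1050.00.

1050.00 billion dollars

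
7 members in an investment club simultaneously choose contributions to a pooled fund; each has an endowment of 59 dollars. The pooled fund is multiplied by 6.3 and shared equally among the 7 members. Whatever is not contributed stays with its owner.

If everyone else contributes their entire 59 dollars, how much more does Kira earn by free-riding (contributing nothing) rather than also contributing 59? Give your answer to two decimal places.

Switching from a contribution of 59 to 0 lets Kira keep an extra 59 dollars, but lowers the pooled fund by 59, which costs Kira their own share of that drop: 6.3/7 × 59 = 53.10.
Net gain = 59 − 53.10 = 5.90. The private return per contributed unit (0.9000) is below 1, so free-riding is indeed the best response regardless of what the others do.

5.90 dollars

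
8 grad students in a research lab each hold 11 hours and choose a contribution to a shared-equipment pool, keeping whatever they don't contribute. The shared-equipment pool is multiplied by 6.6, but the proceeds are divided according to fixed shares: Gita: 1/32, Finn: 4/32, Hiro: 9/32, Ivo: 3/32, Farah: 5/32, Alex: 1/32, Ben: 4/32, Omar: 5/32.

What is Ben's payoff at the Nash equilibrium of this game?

Each unit j contributes comes back to j as 6.6 × (j's share), so j prefers to contribute only if that share exceeds 1/6.6 = 0.1515; otherwise keeping the unit dominates.
Hiro, Farah and Omar are above the threshold, contributing 11 each; the remaining 5 contribute 0. Total contributed: 33.
Ben keeps 11 and receives 6.6 × 33 × 4/32 = 27.23 from the shared-equipment pool, for a payoff of 38.23.

38.23 hours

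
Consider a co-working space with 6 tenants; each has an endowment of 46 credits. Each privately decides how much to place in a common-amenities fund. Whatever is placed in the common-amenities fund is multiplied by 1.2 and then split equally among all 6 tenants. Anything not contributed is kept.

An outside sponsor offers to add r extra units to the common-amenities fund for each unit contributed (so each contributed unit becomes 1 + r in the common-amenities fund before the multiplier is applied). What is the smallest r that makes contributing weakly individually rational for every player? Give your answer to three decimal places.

With matching at rate r, one contributed unit becomes (1 + r) in the common-amenities fund and returns 1.2 × (1 + r) / 6 to the contributor.
Setting this equal to 1: 1 + r = 6/1.2 = 5.0000.
So the minimum matching rate is r = 5.0000 − 1 = 4.000.

4.000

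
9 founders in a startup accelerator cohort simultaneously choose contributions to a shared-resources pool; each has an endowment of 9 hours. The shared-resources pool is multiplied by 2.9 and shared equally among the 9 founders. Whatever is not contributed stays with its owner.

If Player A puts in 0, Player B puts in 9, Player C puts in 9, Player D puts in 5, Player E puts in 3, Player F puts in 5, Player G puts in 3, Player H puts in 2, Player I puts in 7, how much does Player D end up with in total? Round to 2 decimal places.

Total contributed: 0 + 9 + 9 + 5 + 3 + 5 + 3 + 2 + 7 = 43.
Each receives 2.9 × 43 / 9 = 13.86 from the shared-resources pool.
Player D keeps 9 − 5 = 4, so Player D's payoff is 4 + 13.86 = 17.86.

17.86 hours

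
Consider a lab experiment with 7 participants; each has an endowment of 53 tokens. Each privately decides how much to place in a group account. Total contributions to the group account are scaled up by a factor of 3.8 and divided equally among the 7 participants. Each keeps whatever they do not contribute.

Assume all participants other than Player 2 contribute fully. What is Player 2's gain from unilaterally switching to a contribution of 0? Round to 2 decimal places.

Switching from a contribution of 53 to 0 lets Player 2 keep an extra 53 tokens, but lowers the group account by 53, which costs Player 2 their own share of that drop: 3.8/7 × 53 = 28.77.
Net gain = 53 − 28.77 = 24.23. The private return per contributed unit (0.5429) is below 1, so free-riding is indeed the best response regardless of what the others do.

24.23 tokens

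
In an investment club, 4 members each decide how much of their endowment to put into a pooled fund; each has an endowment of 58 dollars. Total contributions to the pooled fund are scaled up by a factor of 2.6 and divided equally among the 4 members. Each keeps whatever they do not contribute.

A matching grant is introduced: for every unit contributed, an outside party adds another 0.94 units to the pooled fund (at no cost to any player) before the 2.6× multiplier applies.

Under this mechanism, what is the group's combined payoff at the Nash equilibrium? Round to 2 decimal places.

1170.21 dollars

The effective private return per unit is now 2.6 × 1.94 / 4 = 1.2610 > 1, so every player's dominant strategy flips to full contribution.
At the Nash equilibrium everyone contributes 58. Group total payoff = 2.6 × 1.94 × 232 = 1170.21.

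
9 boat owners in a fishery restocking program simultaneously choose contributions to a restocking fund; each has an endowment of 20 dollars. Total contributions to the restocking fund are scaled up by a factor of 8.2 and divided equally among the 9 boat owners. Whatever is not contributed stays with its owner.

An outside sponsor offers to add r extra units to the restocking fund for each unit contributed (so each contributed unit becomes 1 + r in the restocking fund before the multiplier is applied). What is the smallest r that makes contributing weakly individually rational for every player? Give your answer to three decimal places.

With matching at rate r, one contributed unit becomes (1 + r) in the restocking fund and returns 8.2 × (1 + r) / 9 to the contributor.
Setting this equal to 1: 1 + r = 9/8.2 = 1.0976.
So the minimum matching rate is r = 1.0976 − 1 = 0.098.

0.098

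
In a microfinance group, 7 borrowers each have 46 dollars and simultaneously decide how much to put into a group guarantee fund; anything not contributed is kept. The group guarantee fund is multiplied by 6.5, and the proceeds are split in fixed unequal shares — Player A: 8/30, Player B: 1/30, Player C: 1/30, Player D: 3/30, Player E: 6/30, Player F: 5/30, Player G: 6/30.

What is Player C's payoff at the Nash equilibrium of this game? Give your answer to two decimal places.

A player with share s gets back 6.5·s per unit contributed, so full contribution is dominant for anyone with s > 1/6.5 = 0.1538 and zero contribution is dominant for anyone below.
Player A, Player E, Player F and Player G are above the threshold, contributing 46 each; the remaining 3 contribute 0. Total contributed: 184.
Player C keeps 46 and receives 6.5 × 184 × 1/30 = 39.87 from the group guarantee fund, for a payoff of 85.87.

85.87 dollars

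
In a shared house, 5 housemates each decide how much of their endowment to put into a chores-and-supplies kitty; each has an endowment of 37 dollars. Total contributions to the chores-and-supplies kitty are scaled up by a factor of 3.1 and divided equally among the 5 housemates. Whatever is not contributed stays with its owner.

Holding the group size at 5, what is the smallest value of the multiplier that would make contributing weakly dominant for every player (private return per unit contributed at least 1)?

A contributed unit returns (multiplier)/5 to its contributor.
This reaches 1 exactly when the multiplier is 5.

5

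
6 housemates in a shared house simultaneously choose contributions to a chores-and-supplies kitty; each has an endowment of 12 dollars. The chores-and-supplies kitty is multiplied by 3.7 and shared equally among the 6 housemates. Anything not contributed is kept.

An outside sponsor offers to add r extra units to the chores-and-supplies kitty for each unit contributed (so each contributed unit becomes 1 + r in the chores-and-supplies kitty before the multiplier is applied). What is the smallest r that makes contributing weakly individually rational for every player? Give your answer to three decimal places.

With matching at rate r, one contributed unit becomes (1 + r) in the chores-and-supplies kitty and returns 3.7 × (1 + r) / 6 to the contributor.
Setting this equal to 1: 1 + r = 6/3.7 = 1.6216.
So the minimum matching rate is r = 1.6216 − 1 = 0.622.

0.622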